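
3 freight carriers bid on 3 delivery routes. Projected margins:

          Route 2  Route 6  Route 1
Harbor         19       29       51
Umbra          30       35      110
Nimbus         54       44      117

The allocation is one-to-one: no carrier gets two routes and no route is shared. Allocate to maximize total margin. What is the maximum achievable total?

Optimal: Harbor→Route 6 ($29k), Umbra→Route 1 ($110k), Nimbus→Route 2 ($54k) — total 29+110+54 = $193k.
Row-greedy (each carrier in turn takes its best remaining route) gives $140k, worse by 53.
Next-best assignment: Harbor→Route 6, Umbra→Route 2, Nimbus→Route 1 = $176k.
Swapping Harbor↔Nimbus (Harbor→Route 2 $19k, Nimbus→Route 6 $44k) loses 20.
Every other assignment is strictly worse.

Max total: $193k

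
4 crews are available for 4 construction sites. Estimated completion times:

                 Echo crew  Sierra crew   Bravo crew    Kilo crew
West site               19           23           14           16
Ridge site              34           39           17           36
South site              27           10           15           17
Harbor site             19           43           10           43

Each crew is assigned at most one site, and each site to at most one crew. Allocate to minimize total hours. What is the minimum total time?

Optimal: Echo crew→Harbor site (19 hours), Sierra crew→South site (10 hours), Bravo crew→Ridge site (17 hours), Kilo crew→West site (16 hours) — total 19+10+17+16 = 62 hours.
Row-greedy (each crew in turn takes its cheapest remaining site) gives 75 hours, worse by 13.
Swapping Bravo crew↔Kilo crew (Bravo crew→West site 14 hours, Kilo crew→Ridge site 36 hours) adds 17.
Every other assignment is strictly worse.

Minimum total: 62 hours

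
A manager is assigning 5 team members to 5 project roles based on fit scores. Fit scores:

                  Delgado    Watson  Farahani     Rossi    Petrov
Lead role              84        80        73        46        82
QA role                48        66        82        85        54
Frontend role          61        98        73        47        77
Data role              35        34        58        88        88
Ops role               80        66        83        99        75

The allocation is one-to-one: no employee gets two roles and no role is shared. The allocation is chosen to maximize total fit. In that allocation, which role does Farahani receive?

Optimal: Delgado→Lead role (84 pts), Watson→Frontend role (98 pts), Farahani→QA role (82 pts), Rossi→Ops role (99 pts), Petrov→Data role (88 pts) — total 84+98+82+99+88 = 451 pts.
Row-greedy (each employee in turn takes its best remaining role) gives 407 pts, worse by 44.
Farahani's own top role is Ops role (83 pts), but forcing Farahani→Ops role and reassigning the rest optimally gives only 438 pts — worse by 13.

Farahani receives QA role.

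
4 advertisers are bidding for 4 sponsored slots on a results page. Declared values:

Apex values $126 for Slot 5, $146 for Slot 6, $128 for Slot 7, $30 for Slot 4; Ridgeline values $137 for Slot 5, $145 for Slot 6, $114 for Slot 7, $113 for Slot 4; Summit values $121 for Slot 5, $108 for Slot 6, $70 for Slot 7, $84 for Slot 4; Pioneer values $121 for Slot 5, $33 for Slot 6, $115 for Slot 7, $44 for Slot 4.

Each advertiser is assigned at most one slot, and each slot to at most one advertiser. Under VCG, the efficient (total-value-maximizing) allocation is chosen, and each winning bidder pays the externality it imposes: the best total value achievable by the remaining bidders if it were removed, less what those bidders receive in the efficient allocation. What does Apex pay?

Apex pays $32.

Efficient allocation: Apex→Slot 6 ($146), Ridgeline→Slot 4 ($113), Summit→Slot 5 ($121), Pioneer→Slot 7 ($115); total welfare W = $495.
Apex receives Slot 6 at value $146, so the others get W − 146 = $349.
Without Apex: best allocation of the remaining 3 bidders over all 4 slots is Ridgeline→Slot 6 ($145), Summit→Slot 5 ($121), Pioneer→Slot 7 ($115), total $381.
VCG payment = (others' best without Apex) − (others' welfare with Apex) = 381 − 349 = $32.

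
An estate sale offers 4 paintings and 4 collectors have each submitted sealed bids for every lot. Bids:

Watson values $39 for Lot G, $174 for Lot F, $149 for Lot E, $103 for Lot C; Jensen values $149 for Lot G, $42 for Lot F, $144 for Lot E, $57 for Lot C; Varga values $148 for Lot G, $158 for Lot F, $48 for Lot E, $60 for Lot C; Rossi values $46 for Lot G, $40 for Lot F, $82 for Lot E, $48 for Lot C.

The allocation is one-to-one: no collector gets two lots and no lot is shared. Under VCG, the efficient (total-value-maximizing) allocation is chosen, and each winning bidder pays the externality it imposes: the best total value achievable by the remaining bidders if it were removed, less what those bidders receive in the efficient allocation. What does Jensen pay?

Jensen pays $34.

Efficient allocation: Watson→Lot F ($174), Jensen→Lot E ($144), Varga→Lot G ($148), Rossi→Lot C ($48); total welfare W = $514.
Jensen receives Lot E at value $144, so the others get W − 144 = $370.
Without Jensen: best allocation of the remaining 3 bidders over all 4 lots is Watson→Lot F ($174), Varga→Lot G ($148), Rossi→Lot E ($82), total $404.
VCG payment = (others' best without Jensen) − (others' welfare with Jensen) = 404 − 370 = $34.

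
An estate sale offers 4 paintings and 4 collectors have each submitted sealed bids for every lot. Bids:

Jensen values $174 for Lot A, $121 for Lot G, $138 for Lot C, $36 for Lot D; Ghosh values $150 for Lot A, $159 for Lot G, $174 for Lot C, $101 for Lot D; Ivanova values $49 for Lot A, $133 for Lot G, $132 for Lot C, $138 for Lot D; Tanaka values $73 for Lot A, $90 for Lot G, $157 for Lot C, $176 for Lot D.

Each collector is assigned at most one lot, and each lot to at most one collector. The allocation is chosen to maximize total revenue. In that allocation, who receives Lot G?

Ivanova receives Lot G.

This is a one-to-one assignment (maximum-weight bipartite matching).
Optimal: Jensen→Lot A ($174), Ghosh→Lot C ($174), Ivanova→Lot G ($133), Tanaka→Lot D ($176) — total 174+174+133+176 = $657.
Row-greedy (each collector in turn takes its best remaining lot) gives $576, worse by 81.
Next-best assignment: Jensen→Lot A, Ghosh→Lot G, Ivanova→Lot C, Tanaka→Lot D = $641.
Checked against all permutations: $657 is optimal.
Ivanova's own top lot is Lot D ($138), but forcing Ivanova→Lot D and reassigning the rest optimally gives only $628 — worse by 29.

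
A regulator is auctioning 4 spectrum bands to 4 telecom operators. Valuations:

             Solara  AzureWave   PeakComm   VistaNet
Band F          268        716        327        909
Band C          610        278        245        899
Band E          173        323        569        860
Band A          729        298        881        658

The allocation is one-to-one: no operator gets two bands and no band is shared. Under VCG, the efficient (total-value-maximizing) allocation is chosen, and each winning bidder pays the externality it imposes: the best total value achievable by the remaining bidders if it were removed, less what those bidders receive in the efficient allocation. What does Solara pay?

Solara pays $39M.

Efficient allocation: Solara→Band C ($610M), AzureWave→Band F ($716M), PeakComm→Band A ($881M), VistaNet→Band E ($860M); total welfare W = $3067M.
Solara receives Band C at value $610M, so the others get W − 610 = $2457M.
Without Solara: best allocation of the remaining 3 bidders over all 4 bands is AzureWave→Band F ($716M), PeakComm→Band A ($881M), VistaNet→Band C ($899M), total $2496M.
VCG payment = (others' best without Solara) − (others' welfare with Solara) = 2496 − 2457 = $39M.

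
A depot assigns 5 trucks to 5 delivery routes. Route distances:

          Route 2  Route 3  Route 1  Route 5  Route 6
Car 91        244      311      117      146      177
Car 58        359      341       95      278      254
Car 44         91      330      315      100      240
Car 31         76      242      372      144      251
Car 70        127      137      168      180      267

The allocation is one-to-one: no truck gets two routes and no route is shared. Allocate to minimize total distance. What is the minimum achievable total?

Min total: 585 km

Optimal: Car 91→Route 6 (177 km), Car 58→Route 1 (95 km), Car 44→Route 5 (100 km), Car 31→Route 2 (76 km), Car 70→Route 3 (137 km) — total 177+95+100+76+137 = 585 km.
Row-greedy (each truck in turn takes its cheapest remaining route) gives 743 km, worse by 158.
Next-best assignment: Car 91→Route 6, Car 58→Route 1, Car 44→Route 2, Car 31→Route 5, Car 70→Route 3 = 644 km.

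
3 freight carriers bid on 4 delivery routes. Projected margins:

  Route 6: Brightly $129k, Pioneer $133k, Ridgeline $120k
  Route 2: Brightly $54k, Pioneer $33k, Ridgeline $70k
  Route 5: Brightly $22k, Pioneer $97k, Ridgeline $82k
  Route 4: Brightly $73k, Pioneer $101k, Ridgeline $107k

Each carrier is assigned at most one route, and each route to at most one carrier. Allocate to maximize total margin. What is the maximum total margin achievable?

Maximum total: $333k

Optimal: Brightly→Route 6 ($129k), Pioneer→Route 5 ($97k), Ridgeline→Route 4 ($107k) — total 129+97+107 = $333k.
Column-greedy (each route in turn goes to its best remaining carrier) gives $225k, worse by 108.
Swapping Ridgeline↔Pioneer (Ridgeline→Route 5 $82k, Pioneer→Route 4 $101k) loses 21.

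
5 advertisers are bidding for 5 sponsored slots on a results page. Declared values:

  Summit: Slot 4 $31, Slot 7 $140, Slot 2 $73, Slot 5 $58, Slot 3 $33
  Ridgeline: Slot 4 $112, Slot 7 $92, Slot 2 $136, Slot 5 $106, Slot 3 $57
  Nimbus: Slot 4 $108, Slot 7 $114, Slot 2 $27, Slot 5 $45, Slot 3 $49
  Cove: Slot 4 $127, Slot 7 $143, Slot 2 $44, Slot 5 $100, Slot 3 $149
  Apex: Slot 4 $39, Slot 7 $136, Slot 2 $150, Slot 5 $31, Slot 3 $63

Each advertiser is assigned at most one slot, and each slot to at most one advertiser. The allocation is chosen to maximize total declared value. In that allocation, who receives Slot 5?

Ridgeline receives Slot 5.

Optimal: Summit→Slot 7 ($140), Ridgeline→Slot 5 ($106), Nimbus→Slot 4 ($108), Cove→Slot 3 ($149), Apex→Slot 2 ($150) — total 140+106+108+149+150 = $653.
Row-greedy (each advertiser in turn takes its best remaining slot) gives $564, worse by 89.
Next-best assignment: Summit→Slot 7, Ridgeline→Slot 4, Nimbus→Slot 5, Cove→Slot 3, Apex→Slot 2 = $596.
Swapping Summit↔Ridgeline (Summit→Slot 5 $58, Ridgeline→Slot 7 $92) loses 96.
Ridgeline's own top slot is Slot 2 ($136), but forcing Ridgeline→Slot 2 and reassigning the rest optimally gives only $587 — worse by 66.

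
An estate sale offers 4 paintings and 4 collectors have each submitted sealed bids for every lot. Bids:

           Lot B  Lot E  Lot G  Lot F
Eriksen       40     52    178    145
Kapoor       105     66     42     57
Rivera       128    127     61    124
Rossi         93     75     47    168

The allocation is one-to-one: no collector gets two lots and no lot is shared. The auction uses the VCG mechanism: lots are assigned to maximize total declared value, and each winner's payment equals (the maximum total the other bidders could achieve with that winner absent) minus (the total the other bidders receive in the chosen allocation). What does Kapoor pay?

Efficient allocation: Eriksen→Lot G ($178), Kapoor→Lot B ($105), Rivera→Lot E ($127), Rossi→Lot F ($168); total welfare W = $578.
Kapoor receives Lot B at value $105, so the others get W − 105 = $473.
Without Kapoor: best allocation of the remaining 3 bidders over all 4 lots is Eriksen→Lot G ($178), Rivera→Lot B ($128), Rossi→Lot F ($168), total $474.
VCG payment = (others' best without Kapoor) − (others' welfare with Kapoor) = 474 − 473 = $1.

Kapoor pays $1.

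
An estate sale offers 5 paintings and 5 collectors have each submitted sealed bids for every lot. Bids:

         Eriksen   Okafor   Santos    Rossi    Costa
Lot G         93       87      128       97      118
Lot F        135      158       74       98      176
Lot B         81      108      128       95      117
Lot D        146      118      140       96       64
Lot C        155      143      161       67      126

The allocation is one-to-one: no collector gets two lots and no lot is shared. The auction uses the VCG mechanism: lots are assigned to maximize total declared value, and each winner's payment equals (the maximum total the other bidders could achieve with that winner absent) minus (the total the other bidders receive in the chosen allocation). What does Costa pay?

Costa pays $48.

Efficient allocation: Eriksen→Lot D ($146), Okafor→Lot C ($143), Santos→Lot B ($128), Rossi→Lot G ($97), Costa→Lot F ($176); total welfare W = $690.
Costa receives Lot F at value $176, so the others get W − 176 = $514.
Without Costa: best allocation of the remaining 4 bidders over all 5 lots is Eriksen→Lot D ($146), Okafor→Lot F ($158), Santos→Lot C ($161), Rossi→Lot G ($97), total $562.
VCG payment = (others' best without Costa) − (others' welfare with Costa) = 562 − 514 = $48.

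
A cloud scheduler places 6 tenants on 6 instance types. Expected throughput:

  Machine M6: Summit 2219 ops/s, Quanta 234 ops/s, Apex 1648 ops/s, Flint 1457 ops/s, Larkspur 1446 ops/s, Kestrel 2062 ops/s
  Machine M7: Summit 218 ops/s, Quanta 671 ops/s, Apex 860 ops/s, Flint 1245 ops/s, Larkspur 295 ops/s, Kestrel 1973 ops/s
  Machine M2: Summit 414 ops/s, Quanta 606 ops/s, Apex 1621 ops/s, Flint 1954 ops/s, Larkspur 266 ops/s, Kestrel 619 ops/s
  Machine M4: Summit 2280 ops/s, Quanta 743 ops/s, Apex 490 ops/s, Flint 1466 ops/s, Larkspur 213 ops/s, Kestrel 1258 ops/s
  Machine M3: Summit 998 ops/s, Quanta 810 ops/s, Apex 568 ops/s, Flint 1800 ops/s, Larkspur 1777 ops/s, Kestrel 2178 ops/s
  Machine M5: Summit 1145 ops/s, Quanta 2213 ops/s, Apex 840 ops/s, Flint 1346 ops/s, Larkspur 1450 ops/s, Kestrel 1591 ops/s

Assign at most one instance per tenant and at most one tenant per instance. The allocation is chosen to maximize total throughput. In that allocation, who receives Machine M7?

Optimal: Summit→Machine M4 (2280 ops/s), Quanta→Machine M5 (2213 ops/s), Apex→Machine M6 (1648 ops/s), Flint→Machine M2 (1954 ops/s), Larkspur→Machine M3 (1777 ops/s), Kestrel→Machine M7 (1973 ops/s) — total 2280+2213+1648+1954+1777+1973 = 11845 ops/s.
Column-greedy (each instance in turn goes to its best remaining tenant) gives 9506 ops/s, worse by 2339.
Swapping Larkspur↔Quanta (Larkspur→Machine M5 1450 ops/s, Quanta→Machine M3 810 ops/s) loses 1730.
No other one-to-one assignment exceeds 11845 ops/s.
Kestrel's own top instance is Machine M3 (2178 ops/s), but forcing Kestrel→Machine M3 and reassigning the rest optimally gives only 10983 ops/s — worse by 862.

Kestrel receives Machine M7.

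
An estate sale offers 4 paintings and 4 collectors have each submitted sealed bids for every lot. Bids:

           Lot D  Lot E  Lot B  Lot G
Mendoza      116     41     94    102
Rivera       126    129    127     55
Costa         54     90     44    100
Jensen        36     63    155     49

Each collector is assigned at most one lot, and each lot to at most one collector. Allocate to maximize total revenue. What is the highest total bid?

Max total: $500

Optimal: Mendoza→Lot D ($116), Rivera→Lot E ($129), Costa→Lot G ($100), Jensen→Lot B ($155) — total 116+129+100+155 = $500.
Column-greedy (each lot in turn goes to its best remaining collector) gives $473, worse by 27.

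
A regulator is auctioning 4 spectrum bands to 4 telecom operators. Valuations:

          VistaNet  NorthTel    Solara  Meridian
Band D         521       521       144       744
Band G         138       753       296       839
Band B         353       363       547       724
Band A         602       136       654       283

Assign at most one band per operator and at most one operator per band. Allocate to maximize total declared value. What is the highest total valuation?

This is a one-to-one assignment (maximum-weight bipartite matching).
Optimal: VistaNet→Band D ($521M), NorthTel→Band G ($753M), Solara→Band A ($654M), Meridian→Band B ($724M) — total 521+753+654+724 = $2652M.
Row-greedy (each operator in turn takes its best remaining band) gives $2646M, worse by 6.

Max total: $2652M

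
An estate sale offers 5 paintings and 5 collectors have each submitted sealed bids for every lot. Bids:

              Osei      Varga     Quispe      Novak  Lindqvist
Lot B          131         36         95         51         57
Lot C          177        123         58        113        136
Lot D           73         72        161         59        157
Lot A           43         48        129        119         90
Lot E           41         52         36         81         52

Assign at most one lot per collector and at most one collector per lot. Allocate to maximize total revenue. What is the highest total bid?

Treat this as an assignment problem: match each collector to one lot.
Optimal: Osei→Lot B ($131), Varga→Lot C ($123), Quispe→Lot A ($129), Novak→Lot E ($81), Lindqvist→Lot D ($157) — total 131+123+129+81+157 = $621.
Row-greedy (each collector in turn takes its best remaining lot) gives $516, worse by 105.

Max total: $621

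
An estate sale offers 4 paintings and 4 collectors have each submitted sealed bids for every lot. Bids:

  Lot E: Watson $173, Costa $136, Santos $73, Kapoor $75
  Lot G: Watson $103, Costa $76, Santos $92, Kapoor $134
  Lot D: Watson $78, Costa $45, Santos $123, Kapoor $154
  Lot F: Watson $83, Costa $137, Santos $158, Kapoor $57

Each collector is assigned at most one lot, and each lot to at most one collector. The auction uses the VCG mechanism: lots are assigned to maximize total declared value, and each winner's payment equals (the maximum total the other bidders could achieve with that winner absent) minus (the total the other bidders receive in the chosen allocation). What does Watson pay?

Watson pays $54.

Efficient allocation: Watson→Lot E ($173), Costa→Lot F ($137), Santos→Lot D ($123), Kapoor→Lot G ($134); total welfare W = $567.
Watson receives Lot E at value $173, so the others get W − 173 = $394.
Without Watson: best allocation of the remaining 3 bidders over all 4 lots is Costa→Lot E ($136), Santos→Lot F ($158), Kapoor→Lot D ($154), total $448.
VCG payment = (others' best without Watson) − (others' welfare with Watson) = 448 − 394 = $54.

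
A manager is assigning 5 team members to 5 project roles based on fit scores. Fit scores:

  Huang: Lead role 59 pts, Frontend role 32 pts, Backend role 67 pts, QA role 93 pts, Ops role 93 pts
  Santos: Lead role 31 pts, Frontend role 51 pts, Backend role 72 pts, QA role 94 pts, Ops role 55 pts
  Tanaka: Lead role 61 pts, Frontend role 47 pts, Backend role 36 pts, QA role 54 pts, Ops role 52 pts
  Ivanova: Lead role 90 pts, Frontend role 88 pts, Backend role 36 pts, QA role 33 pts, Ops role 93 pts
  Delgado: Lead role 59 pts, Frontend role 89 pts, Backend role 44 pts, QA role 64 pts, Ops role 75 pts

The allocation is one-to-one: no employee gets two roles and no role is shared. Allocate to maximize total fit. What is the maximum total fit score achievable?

Optimal: Huang→QA role (93 pts), Santos→Backend role (72 pts), Tanaka→Lead role (61 pts), Ivanova→Ops role (93 pts), Delgado→Frontend role (89 pts) — total 93+72+61+93+89 = 408 pts.
Column-greedy (each role in turn goes to its best remaining employee) gives 396 pts, worse by 12.

Max total: 408 pts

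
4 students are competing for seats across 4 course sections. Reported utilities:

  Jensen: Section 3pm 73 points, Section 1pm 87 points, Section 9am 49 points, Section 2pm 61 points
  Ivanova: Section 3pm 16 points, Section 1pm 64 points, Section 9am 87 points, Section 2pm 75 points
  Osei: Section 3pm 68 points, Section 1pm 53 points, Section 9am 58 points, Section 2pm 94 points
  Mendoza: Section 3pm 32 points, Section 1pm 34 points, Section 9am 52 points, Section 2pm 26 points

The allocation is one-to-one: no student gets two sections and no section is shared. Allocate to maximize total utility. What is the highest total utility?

Maximum total: 300 points

Optimal: Jensen→Section 1pm (87 points), Ivanova→Section 9am (87 points), Osei→Section 2pm (94 points), Mendoza→Section 3pm (32 points) — total 87+87+94+32 = 300 points.
Column-greedy (each section in turn goes to its best remaining student) gives 221 points, worse by 79.
Swapping Mendoza↔Jensen (Mendoza→Section 1pm 34 points, Jensen→Section 3pm 73 points) loses 12.
Every other assignment is strictly worse.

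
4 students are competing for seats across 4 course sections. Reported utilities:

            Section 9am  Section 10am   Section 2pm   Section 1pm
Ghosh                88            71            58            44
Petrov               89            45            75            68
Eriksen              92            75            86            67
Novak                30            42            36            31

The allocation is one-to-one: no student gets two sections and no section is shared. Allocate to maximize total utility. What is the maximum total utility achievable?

Optimal: Ghosh→Section 9am (88 points), Petrov→Section 1pm (68 points), Eriksen→Section 2pm (86 points), Novak→Section 10am (42 points) — total 88+68+86+42 = 284 points.
Row-greedy (each student in turn takes its best remaining section) gives 269 points, worse by 15.
Swapping Ghosh↔Eriksen (Ghosh→Section 2pm 58 points, Eriksen→Section 9am 92 points) loses 24.
Every other assignment is strictly worse.

Max total: 284 points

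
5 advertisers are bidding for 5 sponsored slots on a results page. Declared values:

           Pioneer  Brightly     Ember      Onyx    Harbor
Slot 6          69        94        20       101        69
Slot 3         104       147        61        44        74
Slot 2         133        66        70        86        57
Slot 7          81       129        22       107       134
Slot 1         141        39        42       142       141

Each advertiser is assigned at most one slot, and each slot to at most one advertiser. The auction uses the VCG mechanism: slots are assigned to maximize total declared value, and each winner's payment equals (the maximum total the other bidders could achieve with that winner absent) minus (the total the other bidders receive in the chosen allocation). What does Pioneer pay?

Pioneer pays $41.

Efficient allocation: Pioneer→Slot 1 ($141), Brightly→Slot 3 ($147), Ember→Slot 2 ($70), Onyx→Slot 6 ($101), Harbor→Slot 7 ($134); total welfare W = $593.
Pioneer receives Slot 1 at value $141, so the others get W − 141 = $452.
Without Pioneer: best allocation of the remaining 4 bidders over all 5 slots is Brightly→Slot 3 ($147), Ember→Slot 2 ($70), Onyx→Slot 1 ($142), Harbor→Slot 7 ($134), total $493.
VCG payment = (others' best without Pioneer) − (others' welfare with Pioneer) = 493 − 452 = $41.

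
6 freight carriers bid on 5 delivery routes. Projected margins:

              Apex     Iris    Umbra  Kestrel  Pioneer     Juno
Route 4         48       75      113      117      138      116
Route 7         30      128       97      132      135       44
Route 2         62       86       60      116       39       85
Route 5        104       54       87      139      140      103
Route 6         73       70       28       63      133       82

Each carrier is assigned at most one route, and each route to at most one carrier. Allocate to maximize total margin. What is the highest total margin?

Optimal: Umbra→Route 4 ($113k), Iris→Route 7 ($128k), Juno→Route 2 ($85k), Kestrel→Route 5 ($139k), Pioneer→Route 6 ($133k) — total 113+128+85+139+133 = $598k.
Row-greedy (each carrier in turn takes its best remaining route) gives $594k, worse by 4.
Next-best assignment: Juno→Route 4, Iris→Route 7, Kestrel→Route 2, Apex→Route 5, Pioneer→Route 6 = $597k.

Max total: $598k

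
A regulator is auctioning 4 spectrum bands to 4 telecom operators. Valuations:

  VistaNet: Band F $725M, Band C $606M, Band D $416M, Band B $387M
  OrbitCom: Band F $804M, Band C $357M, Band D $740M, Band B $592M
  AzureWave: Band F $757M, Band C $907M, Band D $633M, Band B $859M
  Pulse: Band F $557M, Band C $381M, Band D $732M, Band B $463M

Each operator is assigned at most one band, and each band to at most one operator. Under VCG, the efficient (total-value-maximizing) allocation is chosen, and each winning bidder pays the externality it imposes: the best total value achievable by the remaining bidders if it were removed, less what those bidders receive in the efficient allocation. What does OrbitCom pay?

OrbitCom pays $167M.

Efficient allocation: VistaNet→Band C ($606M), OrbitCom→Band F ($804M), AzureWave→Band B ($859M), Pulse→Band D ($732M); total welfare W = $3001M.
OrbitCom receives Band F at value $804M, so the others get W − 804 = $2197M.
Without OrbitCom: best allocation of the remaining 3 bidders over all 4 bands is VistaNet→Band F ($725M), AzureWave→Band C ($907M), Pulse→Band D ($732M), total $2364M.
VCG payment = (others' best without OrbitCom) − (others' welfare with OrbitCom) = 2364 − 2197 = $167M.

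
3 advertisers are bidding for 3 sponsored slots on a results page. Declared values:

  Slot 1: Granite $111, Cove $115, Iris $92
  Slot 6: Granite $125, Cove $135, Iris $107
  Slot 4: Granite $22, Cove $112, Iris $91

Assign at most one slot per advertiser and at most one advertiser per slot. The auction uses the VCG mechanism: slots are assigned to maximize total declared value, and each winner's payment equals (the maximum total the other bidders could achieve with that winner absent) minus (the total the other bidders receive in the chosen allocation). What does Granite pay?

Granite pays $1.

Efficient allocation: Granite→Slot 1 ($111), Cove→Slot 6 ($135), Iris→Slot 4 ($91); total welfare W = $337.
Granite receives Slot 1 at value $111, so the others get W − 111 = $226.
Without Granite: best allocation of the remaining 2 bidders over all 3 slots is Cove→Slot 6 ($135), Iris→Slot 1 ($92), total $227.
VCG payment = (others' best without Granite) − (others' welfare with Granite) = 227 − 226 = $1.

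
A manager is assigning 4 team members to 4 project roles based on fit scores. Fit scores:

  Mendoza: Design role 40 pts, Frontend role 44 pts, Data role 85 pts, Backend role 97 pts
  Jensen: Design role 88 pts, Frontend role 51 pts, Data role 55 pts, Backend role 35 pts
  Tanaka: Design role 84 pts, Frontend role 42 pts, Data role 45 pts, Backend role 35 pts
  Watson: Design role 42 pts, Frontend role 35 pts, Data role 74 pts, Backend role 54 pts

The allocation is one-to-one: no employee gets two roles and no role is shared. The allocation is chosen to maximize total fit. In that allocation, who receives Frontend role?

Optimal: Mendoza→Backend role (97 pts), Jensen→Frontend role (51 pts), Tanaka→Design role (84 pts), Watson→Data role (74 pts) — total 97+51+84+74 = 306 pts.
Max-entry greedy (repeatedly take the single best remaining cell) gives 301 pts, worse by 5.
Jensen's own top role is Design role (88 pts), but forcing Jensen→Design role and reassigning the rest optimally gives only 301 pts — worse by 5.

Jensen receives Frontend role.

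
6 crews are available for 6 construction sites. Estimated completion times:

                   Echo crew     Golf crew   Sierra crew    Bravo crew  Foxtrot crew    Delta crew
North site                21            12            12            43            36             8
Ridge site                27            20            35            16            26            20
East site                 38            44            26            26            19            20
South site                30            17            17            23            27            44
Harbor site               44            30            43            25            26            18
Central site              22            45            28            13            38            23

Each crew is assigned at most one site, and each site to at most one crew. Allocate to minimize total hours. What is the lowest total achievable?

Min total: 104 hours

Optimal: Echo crew→Central site (22 hours), Golf crew→North site (12 hours), Sierra crew→South site (17 hours), Bravo crew→Ridge site (16 hours), Foxtrot crew→East site (19 hours), Delta crew→Harbor site (18 hours) — total 22+12+17+16+19+18 = 104 hours.
Min-entry greedy (repeatedly take the single cheapest remaining cell) gives 127 hours, worse by 23.
Swapping Bravo crew↔Sierra crew (Bravo crew→South site 23 hours, Sierra crew→Ridge site 35 hours) adds 25.
No other one-to-one assignment undercuts 104 hours.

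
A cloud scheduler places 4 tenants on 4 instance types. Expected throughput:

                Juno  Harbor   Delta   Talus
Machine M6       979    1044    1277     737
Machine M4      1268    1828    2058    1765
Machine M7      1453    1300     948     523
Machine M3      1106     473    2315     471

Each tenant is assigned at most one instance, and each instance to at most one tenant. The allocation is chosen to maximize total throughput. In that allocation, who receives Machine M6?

Harbor receives Machine M6.

Optimal: Juno→Machine M7 (1453 ops/s), Harbor→Machine M6 (1044 ops/s), Delta→Machine M3 (2315 ops/s), Talus→Machine M4 (1765 ops/s) — total 1453+1044+2315+1765 = 6577 ops/s.
No other one-to-one assignment exceeds 6577 ops/s.
Harbor's own top instance is Machine M4 (1828 ops/s), but forcing Harbor→Machine M4 and reassigning the rest optimally gives only 6333 ops/s — worse by 244.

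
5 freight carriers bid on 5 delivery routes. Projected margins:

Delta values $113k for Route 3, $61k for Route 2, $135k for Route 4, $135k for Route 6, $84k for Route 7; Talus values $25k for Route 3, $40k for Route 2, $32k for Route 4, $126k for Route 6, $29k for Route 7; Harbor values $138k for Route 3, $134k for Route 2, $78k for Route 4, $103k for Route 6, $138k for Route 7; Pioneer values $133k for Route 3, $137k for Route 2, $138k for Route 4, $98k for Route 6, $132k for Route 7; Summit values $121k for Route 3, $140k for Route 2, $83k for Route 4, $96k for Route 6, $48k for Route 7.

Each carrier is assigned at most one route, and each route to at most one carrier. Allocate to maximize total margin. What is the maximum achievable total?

Optimal: Delta→Route 4 ($135k), Talus→Route 6 ($126k), Harbor→Route 7 ($138k), Pioneer→Route 3 ($133k), Summit→Route 2 ($140k) — total 135+126+138+133+140 = $672k.
Row-greedy (each carrier in turn takes its best remaining route) gives $584k, worse by 88.
Next-best assignment: Delta→Route 4, Talus→Route 6, Harbor→Route 3, Pioneer→Route 7, Summit→Route 2 = $671k.
Every other assignment is strictly worse.

Max total: $672k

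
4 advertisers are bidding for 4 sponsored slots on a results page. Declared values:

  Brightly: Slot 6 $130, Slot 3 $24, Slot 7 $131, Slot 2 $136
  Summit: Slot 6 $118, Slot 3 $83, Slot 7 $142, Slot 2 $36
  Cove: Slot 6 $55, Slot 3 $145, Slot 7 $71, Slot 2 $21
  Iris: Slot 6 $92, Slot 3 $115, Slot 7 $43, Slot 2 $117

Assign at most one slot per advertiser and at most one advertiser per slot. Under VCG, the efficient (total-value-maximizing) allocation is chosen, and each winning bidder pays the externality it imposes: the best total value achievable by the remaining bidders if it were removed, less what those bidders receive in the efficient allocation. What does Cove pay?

Cove pays $4.

Efficient allocation: Brightly→Slot 6 ($130), Summit→Slot 7 ($142), Cove→Slot 3 ($145), Iris→Slot 2 ($117); total welfare W = $534.
Cove receives Slot 3 at value $145, so the others get W − 145 = $389.
Without Cove: best allocation of the remaining 3 bidders over all 4 slots is Brightly→Slot 2 ($136), Summit→Slot 7 ($142), Iris→Slot 3 ($115), total $393.
VCG payment = (others' best without Cove) − (others' welfare with Cove) = 393 − 389 = $4.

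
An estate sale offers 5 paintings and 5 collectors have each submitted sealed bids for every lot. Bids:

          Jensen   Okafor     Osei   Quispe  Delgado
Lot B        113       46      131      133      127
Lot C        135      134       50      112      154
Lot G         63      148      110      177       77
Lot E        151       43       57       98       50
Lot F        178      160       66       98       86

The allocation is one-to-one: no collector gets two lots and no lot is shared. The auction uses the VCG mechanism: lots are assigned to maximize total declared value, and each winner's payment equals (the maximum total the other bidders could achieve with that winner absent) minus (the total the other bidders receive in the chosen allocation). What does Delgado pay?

Efficient allocation: Jensen→Lot E ($151), Okafor→Lot F ($160), Osei→Lot B ($131), Quispe→Lot G ($177), Delgado→Lot C ($154); total welfare W = $773.
Delgado receives Lot C at value $154, so the others get W − 154 = $619.
Without Delgado: best allocation of the remaining 4 bidders over all 5 lots is Jensen→Lot F ($178), Okafor→Lot C ($134), Osei→Lot B ($131), Quispe→Lot G ($177), total $620.
VCG payment = (others' best without Delgado) − (others' welfare with Delgado) = 620 − 619 = $1.

Delgado pays $1.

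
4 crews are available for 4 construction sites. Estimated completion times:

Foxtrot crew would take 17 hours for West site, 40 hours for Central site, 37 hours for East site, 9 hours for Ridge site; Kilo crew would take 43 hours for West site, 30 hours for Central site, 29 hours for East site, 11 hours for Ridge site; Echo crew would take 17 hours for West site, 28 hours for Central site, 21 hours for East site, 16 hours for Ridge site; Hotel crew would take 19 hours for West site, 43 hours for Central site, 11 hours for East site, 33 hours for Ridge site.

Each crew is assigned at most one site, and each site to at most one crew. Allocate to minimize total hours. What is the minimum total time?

Optimal: Foxtrot crew→West site (17 hours), Kilo crew→Ridge site (11 hours), Echo crew→Central site (28 hours), Hotel crew→East site (11 hours) — total 17+11+28+11 = 67 hours.
Row-greedy (each crew in turn takes its cheapest remaining site) gives 98 hours, worse by 31.

Minimum total: 67 hours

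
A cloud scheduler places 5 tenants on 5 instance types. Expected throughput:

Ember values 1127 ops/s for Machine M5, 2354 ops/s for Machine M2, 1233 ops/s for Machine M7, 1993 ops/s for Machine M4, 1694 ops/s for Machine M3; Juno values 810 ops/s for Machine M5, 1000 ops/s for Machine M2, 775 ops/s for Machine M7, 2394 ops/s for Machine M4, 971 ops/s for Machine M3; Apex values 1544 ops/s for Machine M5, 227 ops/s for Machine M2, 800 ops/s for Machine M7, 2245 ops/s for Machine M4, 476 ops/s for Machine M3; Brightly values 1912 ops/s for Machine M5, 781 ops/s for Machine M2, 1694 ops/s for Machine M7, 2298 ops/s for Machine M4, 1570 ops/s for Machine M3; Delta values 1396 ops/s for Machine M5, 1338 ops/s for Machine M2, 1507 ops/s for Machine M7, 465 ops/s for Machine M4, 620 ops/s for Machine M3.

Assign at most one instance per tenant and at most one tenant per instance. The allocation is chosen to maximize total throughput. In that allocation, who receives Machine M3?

Brightly receives Machine M3.

This is the linear assignment problem.
Optimal: Ember→Machine M2 (2354 ops/s), Juno→Machine M4 (2394 ops/s), Apex→Machine M5 (1544 ops/s), Brightly→Machine M3 (1570 ops/s), Delta→Machine M7 (1507 ops/s) — total 2354+2394+1544+1570+1507 = 9369 ops/s.
Column-greedy (each instance in turn goes to its best remaining tenant) gives 8643 ops/s, worse by 726.
Next-best assignment: Ember→Machine M2, Juno→Machine M3, Apex→Machine M4, Brightly→Machine M5, Delta→Machine M7 = 8989 ops/s.
Swapping Juno↔Ember (Juno→Machine M2 1000 ops/s, Ember→Machine M4 1993 ops/s) loses 1755.
Brightly's own top instance is Machine M4 (2298 ops/s), but forcing Brightly→Machine M4 and reassigning the rest optimally gives only 8674 ops/s — worse by 695.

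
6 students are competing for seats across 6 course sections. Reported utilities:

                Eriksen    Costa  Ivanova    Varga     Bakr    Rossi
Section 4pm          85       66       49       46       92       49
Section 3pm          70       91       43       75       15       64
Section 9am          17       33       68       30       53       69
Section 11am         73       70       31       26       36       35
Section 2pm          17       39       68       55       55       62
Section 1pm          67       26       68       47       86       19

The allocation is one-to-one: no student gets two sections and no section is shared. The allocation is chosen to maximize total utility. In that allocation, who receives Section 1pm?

Bakr receives Section 1pm.

Treat this as an assignment problem: match each student to one section.
Optimal: Eriksen→Section 4pm (85 points), Costa→Section 11am (70 points), Ivanova→Section 2pm (68 points), Varga→Section 3pm (75 points), Bakr→Section 1pm (86 points), Rossi→Section 9am (69 points) — total 85+70+68+75+86+69 = 453 points.
Row-greedy (each student in turn takes its best remaining section) gives 420 points, worse by 33.
Swapping Varga↔Eriksen (Varga→Section 4pm 46 points, Eriksen→Section 3pm 70 points) loses 44.
Checked against all permutations: 453 points is optimal.
Bakr's own top section is Section 4pm (92 points), but forcing Bakr→Section 4pm and reassigning the rest optimally gives only 448 points — worse by 5.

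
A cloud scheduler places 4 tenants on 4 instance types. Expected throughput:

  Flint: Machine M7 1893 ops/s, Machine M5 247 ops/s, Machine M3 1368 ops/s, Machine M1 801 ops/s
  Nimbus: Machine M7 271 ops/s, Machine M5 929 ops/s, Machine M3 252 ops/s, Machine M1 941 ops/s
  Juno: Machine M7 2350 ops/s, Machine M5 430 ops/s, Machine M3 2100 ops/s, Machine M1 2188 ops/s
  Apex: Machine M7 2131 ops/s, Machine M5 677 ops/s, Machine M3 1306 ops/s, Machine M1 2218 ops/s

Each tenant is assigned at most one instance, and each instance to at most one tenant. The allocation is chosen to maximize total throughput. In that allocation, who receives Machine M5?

This is a one-to-one assignment (maximum-weight bipartite matching).
Optimal: Flint→Machine M7 (1893 ops/s), Nimbus→Machine M5 (929 ops/s), Juno→Machine M3 (2100 ops/s), Apex→Machine M1 (2218 ops/s) — total 1893+929+2100+2218 = 7140 ops/s.
Row-greedy (each tenant in turn takes its best remaining instance) gives 5611 ops/s, worse by 1529.
Nimbus's own top instance is Machine M1 (941 ops/s), but forcing Nimbus→Machine M1 and reassigning the rest optimally gives only 5611 ops/s — worse by 1529.

Nimbus receives Machine M5.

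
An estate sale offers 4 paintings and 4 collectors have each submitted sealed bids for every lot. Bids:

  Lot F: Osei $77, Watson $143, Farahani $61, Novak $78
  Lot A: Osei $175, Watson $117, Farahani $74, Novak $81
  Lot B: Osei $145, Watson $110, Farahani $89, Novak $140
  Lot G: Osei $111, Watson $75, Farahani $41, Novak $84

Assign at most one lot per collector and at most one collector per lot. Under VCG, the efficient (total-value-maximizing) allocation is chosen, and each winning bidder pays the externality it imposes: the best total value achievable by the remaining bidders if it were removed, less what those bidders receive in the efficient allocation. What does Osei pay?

Efficient allocation: Osei→Lot A ($175), Watson→Lot F ($143), Farahani→Lot G ($41), Novak→Lot B ($140); total welfare W = $499.
Osei receives Lot A at value $175, so the others get W − 175 = $324.
Without Osei: best allocation of the remaining 3 bidders over all 4 lots is Watson→Lot F ($143), Farahani→Lot A ($74), Novak→Lot B ($140), total $357.
VCG payment = (others' best without Osei) − (others' welfare with Osei) = 357 − 324 = $33.

Osei pays $33.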